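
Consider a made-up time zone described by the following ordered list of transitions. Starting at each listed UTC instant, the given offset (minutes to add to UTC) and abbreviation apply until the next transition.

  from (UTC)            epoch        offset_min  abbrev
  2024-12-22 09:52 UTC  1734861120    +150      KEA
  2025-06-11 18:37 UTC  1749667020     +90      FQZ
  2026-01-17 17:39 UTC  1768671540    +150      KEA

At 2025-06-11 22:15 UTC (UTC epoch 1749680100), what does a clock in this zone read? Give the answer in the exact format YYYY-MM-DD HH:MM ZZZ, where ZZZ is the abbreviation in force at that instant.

Query: 2025-06-11 22:15 UTC
Rule 2/3 (FQZ, +01:30): 2025-06-11 18:37 UTC ≤ query < 2026-01-17 17:39 UTC
22·60 + 15 + 90 = 1425 min
1425 = 0·1440 + 1425; 1425 = 23·60 + 45 → 23:45, same day
→ 2025-06-11 23:45 FQZ

2025-06-11 23:45 FQZ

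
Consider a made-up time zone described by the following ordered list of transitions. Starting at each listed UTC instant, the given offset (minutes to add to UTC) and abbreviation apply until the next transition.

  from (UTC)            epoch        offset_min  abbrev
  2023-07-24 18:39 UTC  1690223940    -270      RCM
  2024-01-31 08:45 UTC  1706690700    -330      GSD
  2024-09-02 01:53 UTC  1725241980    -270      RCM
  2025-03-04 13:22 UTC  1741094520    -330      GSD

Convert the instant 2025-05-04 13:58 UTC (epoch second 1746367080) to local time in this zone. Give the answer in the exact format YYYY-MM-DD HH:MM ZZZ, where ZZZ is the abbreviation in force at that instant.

Query: 2025-05-04 13:58 UTC
Rule 4/4 (GSD, -05:30): 2025-03-04 13:22 UTC ≤ query < +∞
13·60 + 58 - 330 = 508 min
508 = 0·1440 + 508; 508 = 8·60 + 28 → 08:28, same day
→ 2025-05-04 08:28 GSD

2025-05-04 08:28 GSD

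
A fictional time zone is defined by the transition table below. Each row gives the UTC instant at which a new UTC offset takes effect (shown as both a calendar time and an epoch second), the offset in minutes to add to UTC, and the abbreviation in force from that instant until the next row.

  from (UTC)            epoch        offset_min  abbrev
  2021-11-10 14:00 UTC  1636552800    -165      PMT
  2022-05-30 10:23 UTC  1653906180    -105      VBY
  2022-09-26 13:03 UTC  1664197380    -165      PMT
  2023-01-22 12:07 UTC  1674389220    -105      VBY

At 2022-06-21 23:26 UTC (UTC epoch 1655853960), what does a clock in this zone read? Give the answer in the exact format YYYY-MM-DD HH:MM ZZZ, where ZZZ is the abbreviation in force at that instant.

2022-06-21 21:41 VBY

Query: 2022-06-21 23:26 UTC
Rule 2/4 (VBY, -01:45): 2022-05-30 10:23 UTC ≤ query < 2022-09-26 13:03 UTC
23·60 + 26 - 105 = 1301 min
1301 = 0·1440 + 1301; 1301 = 21·60 + 41 → 21:41, same day
→ 2022-06-21 21:41 VBY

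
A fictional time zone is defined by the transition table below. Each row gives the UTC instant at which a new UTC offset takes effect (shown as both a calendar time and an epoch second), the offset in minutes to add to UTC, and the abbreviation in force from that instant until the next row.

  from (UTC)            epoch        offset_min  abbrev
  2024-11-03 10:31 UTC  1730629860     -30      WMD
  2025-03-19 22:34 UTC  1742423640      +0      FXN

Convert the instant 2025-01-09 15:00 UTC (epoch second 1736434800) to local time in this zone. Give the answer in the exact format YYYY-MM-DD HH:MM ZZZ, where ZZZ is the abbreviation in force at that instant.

2025-01-09 14:30 WMD

Query: 2025-01-09 15:00 UTC
Rule 1/2 (WMD, -00:30): 2024-11-03 10:31 UTC ≤ query < 2025-03-19 22:34 UTC
15·60 + 0 - 30 = 870 min
870 = 0·1440 + 870; 870 = 14·60 + 30 → 14:30, same day
→ 2025-01-09 14:30 WMD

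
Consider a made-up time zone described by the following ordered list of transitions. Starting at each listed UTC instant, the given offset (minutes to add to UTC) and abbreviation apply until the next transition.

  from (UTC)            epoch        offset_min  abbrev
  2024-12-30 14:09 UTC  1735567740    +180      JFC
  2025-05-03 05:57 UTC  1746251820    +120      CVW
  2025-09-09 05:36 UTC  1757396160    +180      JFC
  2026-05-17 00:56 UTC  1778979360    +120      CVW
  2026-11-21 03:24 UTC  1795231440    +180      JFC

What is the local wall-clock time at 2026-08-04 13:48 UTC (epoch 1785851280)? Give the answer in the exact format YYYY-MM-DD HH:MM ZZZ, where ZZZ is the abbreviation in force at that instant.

Query: 2026-08-04 13:48 UTC
Rule 4/5 (CVW, +02:00): 2026-05-17 00:56 UTC ≤ query < 2026-11-21 03:24 UTC
13·60 + 48 + 120 = 948 min
948 = 0·1440 + 948; 948 = 15·60 + 48 → 15:48, same day
→ 2026-08-04 15:48 CVW

2026-08-04 15:48 CVW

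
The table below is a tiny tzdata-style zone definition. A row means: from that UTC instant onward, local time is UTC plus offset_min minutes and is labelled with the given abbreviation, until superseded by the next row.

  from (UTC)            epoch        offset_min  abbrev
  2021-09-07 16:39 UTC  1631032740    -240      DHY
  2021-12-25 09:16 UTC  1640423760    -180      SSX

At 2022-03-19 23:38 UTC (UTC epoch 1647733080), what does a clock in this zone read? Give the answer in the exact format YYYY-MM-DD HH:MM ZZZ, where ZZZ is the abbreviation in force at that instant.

Query: 2022-03-19 23:38 UTC
Rule 2/2 (SSX, -03:00): 2021-12-25 09:16 UTC ≤ query < +∞
23·60 + 38 - 180 = 1238 min
1238 = 0·1440 + 1238; 1238 = 20·60 + 38 → 20:38, same day
→ 2022-03-19 20:38 SSX

2022-03-19 20:38 SSX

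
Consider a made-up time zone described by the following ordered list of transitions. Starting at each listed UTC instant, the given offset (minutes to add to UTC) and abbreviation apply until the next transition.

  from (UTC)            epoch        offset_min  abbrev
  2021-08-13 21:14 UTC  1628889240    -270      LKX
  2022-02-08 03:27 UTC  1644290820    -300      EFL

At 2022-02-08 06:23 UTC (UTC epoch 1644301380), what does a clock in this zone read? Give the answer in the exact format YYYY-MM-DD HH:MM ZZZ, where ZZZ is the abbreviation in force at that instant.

2022-02-08 01:23 EFL

Query: 2022-02-08 06:23 UTC
Rule 2/2 (EFL, -05:00): 2022-02-08 03:27 UTC ≤ query < +∞
6·60 + 23 - 300 = 83 min
83 = 0·1440 + 83; 83 = 1·60 + 23 → 01:23, same day
→ 2022-02-08 01:23 EFL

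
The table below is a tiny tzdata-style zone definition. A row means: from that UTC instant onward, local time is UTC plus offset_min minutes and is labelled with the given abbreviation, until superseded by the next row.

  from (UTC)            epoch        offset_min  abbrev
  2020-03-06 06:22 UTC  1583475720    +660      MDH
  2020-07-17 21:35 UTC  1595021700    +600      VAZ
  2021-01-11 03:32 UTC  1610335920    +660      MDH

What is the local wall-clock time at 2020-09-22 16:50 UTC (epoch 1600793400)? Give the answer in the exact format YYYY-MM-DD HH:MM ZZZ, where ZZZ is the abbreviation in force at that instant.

Query: 2020-09-22 16:50 UTC
Rule 2/3 (VAZ, +10:00): 2020-07-17 21:35 UTC ≤ query < 2021-01-11 03:32 UTC
16·60 + 50 + 600 = 1610 min
1610 = 1·1440 + 170; 170 = 2·60 + 50 → 02:50, 2020-09-22 + 1 day = 2020-09-23
→ 2020-09-23 02:50 VAZ

2020-09-23 02:50 VAZ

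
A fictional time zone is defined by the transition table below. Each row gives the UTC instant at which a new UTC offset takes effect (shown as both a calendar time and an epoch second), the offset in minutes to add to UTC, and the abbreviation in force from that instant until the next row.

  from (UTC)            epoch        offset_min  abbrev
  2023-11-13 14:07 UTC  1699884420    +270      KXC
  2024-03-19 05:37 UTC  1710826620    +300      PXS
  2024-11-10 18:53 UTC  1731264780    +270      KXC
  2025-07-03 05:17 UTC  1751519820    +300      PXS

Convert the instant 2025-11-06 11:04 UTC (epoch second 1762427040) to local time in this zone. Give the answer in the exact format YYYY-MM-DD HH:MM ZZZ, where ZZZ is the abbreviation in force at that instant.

Query: 2025-11-06 11:04 UTC
Rule 4/4 (PXS, +05:00): 2025-07-03 05:17 UTC ≤ query < +∞
11·60 + 4 + 300 = 964 min
964 = 0·1440 + 964; 964 = 16·60 + 4 → 16:04, same day
→ 2025-11-06 16:04 PXS

2025-11-06 16:04 PXS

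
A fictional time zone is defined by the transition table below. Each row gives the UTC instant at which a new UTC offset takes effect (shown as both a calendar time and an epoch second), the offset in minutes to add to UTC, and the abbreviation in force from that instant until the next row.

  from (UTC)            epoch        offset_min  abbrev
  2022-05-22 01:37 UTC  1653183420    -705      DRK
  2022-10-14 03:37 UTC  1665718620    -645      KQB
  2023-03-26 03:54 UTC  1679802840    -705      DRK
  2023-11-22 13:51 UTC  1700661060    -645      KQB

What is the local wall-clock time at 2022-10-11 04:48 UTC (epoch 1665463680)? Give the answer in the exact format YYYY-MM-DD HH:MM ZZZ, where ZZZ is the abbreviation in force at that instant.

Query: 2022-10-11 04:48 UTC
Rule 1/4 (DRK, -11:45): 2022-05-22 01:37 UTC ≤ query < 2022-10-14 03:37 UTC
4·60 + 48 - 705 = -417 min
-417 = -1·1440 + 1023; 1023 = 17·60 + 3 → 17:03, 2022-10-11 - 1 day = 2022-10-10
→ 2022-10-10 17:03 DRK

2022-10-10 17:03 DRK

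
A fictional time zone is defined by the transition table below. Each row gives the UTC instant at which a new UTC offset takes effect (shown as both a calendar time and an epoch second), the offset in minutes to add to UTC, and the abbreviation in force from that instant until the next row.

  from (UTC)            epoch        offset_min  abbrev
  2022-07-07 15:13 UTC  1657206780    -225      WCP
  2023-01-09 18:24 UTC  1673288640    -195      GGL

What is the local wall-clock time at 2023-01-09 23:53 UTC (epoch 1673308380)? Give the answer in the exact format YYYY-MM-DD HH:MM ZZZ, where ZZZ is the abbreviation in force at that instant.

Query: 2023-01-09 23:53 UTC
Rule 2/2 (GGL, -03:15): 2023-01-09 18:24 UTC ≤ query < +∞
23·60 + 53 - 195 = 1238 min
1238 = 0·1440 + 1238; 1238 = 20·60 + 38 → 20:38, same day
→ 2023-01-09 20:38 GGL

2023-01-09 20:38 GGL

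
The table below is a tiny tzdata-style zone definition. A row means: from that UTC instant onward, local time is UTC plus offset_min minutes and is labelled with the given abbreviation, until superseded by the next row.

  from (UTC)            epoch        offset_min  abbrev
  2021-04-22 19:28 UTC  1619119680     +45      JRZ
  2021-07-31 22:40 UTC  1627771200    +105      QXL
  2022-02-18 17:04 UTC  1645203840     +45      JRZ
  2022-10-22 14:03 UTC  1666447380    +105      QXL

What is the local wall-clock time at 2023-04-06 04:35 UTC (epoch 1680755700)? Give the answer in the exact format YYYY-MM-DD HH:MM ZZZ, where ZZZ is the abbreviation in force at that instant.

Query: 2023-04-06 04:35 UTC
Rule 4/4 (QXL, +01:45): 2022-10-22 14:03 UTC ≤ query < +∞
4·60 + 35 + 105 = 380 min
380 = 0·1440 + 380; 380 = 6·60 + 20 → 06:20, same day
→ 2023-04-06 06:20 QXL

2023-04-06 06:20 QXL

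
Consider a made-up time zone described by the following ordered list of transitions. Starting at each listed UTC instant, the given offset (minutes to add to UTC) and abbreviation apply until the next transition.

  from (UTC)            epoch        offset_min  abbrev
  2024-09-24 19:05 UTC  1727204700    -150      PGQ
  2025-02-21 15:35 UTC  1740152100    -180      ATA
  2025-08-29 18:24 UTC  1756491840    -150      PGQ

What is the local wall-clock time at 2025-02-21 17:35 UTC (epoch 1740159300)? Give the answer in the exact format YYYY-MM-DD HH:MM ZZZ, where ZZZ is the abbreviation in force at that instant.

2025-02-21 14:35 ATA

Query: 2025-02-21 17:35 UTC
Rule 2/3 (ATA, -03:00): 2025-02-21 15:35 UTC ≤ query < 2025-08-29 18:24 UTC
17·60 + 35 - 180 = 875 min
875 = 0·1440 + 875; 875 = 14·60 + 35 → 14:35, same day
→ 2025-02-21 14:35 ATA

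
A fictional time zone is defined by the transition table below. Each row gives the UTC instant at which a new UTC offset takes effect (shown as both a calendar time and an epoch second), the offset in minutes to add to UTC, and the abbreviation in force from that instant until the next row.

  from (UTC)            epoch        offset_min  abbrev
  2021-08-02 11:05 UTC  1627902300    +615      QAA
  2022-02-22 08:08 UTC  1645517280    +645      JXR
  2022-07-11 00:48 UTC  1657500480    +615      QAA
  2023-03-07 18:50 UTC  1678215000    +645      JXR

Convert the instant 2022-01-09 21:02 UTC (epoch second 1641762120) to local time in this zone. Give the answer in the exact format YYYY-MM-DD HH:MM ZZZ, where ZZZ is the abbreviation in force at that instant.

2022-01-10 07:17 QAA

Query: 2022-01-09 21:02 UTC
Rule 1/4 (QAA, +10:15): 2021-08-02 11:05 UTC ≤ query < 2022-02-22 08:08 UTC
21·60 + 2 + 615 = 1877 min
1877 = 1·1440 + 437; 437 = 7·60 + 17 → 07:17, 2022-01-09 + 1 day = 2022-01-10
→ 2022-01-10 07:17 QAA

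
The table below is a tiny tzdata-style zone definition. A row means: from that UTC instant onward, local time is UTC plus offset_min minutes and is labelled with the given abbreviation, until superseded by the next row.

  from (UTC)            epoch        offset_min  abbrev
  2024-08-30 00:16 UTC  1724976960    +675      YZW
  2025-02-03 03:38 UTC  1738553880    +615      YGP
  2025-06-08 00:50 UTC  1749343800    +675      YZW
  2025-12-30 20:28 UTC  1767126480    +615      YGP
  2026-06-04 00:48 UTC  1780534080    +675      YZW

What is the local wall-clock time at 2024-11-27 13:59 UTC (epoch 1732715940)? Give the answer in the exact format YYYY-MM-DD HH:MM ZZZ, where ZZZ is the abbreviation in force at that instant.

Query: 2024-11-27 13:59 UTC
Rule 1/5 (YZW, +11:15): 2024-08-30 00:16 UTC ≤ query < 2025-02-03 03:38 UTC
13·60 + 59 + 675 = 1514 min
1514 = 1·1440 + 74; 74 = 1·60 + 14 → 01:14, 2024-11-27 + 1 day = 2024-11-28
→ 2024-11-28 01:14 YZW

2024-11-28 01:14 YZW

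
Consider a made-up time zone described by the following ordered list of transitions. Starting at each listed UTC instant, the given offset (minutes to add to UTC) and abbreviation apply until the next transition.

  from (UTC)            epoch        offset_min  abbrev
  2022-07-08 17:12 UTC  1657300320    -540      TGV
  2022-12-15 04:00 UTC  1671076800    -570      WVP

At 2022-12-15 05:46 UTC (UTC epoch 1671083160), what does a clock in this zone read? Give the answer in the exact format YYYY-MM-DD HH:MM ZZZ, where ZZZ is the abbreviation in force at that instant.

Query: 2022-12-15 05:46 UTC
Rule 2/2 (WVP, -09:30): 2022-12-15 04:00 UTC ≤ query < +∞
5·60 + 46 - 570 = -224 min
-224 = -1·1440 + 1216; 1216 = 20·60 + 16 → 20:16, 2022-12-15 - 1 day = 2022-12-14
→ 2022-12-14 20:16 WVP

2022-12-14 20:16 WVP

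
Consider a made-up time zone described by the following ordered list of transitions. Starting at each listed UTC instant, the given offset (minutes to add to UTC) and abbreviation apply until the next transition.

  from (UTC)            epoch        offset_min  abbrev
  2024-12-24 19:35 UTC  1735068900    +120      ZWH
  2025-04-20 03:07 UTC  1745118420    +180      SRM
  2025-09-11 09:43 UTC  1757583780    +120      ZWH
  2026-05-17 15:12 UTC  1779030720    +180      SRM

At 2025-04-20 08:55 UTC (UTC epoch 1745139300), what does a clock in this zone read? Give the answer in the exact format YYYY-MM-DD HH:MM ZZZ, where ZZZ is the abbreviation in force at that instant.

2025-04-20 11:55 SRM

Query: 2025-04-20 08:55 UTC
Rule 2/4 (SRM, +03:00): 2025-04-20 03:07 UTC ≤ query < 2025-09-11 09:43 UTC
8·60 + 55 + 180 = 715 min
715 = 0·1440 + 715; 715 = 11·60 + 55 → 11:55, same day
→ 2025-04-20 11:55 SRM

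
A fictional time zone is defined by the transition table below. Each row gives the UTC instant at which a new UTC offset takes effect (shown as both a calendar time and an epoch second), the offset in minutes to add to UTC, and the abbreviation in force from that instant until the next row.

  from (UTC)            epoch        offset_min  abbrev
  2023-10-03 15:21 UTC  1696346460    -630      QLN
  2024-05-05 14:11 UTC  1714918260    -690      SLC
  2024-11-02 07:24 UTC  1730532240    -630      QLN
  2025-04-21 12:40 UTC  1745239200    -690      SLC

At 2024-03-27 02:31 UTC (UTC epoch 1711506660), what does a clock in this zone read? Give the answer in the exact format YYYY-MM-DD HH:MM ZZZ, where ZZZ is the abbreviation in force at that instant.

Query: 2024-03-27 02:31 UTC
Rule 1/4 (QLN, -10:30): 2023-10-03 15:21 UTC ≤ query < 2024-05-05 14:11 UTC
2·60 + 31 - 630 = -479 min
-479 = -1·1440 + 961; 961 = 16·60 + 1 → 16:01, 2024-03-27 - 1 day = 2024-03-26
→ 2024-03-26 16:01 QLN

2024-03-26 16:01 QLN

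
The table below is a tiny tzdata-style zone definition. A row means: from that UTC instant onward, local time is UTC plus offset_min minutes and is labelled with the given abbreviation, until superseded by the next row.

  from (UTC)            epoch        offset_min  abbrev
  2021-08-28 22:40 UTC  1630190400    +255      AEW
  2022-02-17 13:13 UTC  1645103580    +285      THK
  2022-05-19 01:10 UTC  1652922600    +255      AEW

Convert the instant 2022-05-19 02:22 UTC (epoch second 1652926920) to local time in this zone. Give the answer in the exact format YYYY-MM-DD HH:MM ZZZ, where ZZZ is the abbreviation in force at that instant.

Query: 2022-05-19 02:22 UTC
Rule 3/3 (AEW, +04:15): 2022-05-19 01:10 UTC ≤ query < +∞
2·60 + 22 + 255 = 397 min
397 = 0·1440 + 397; 397 = 6·60 + 37 → 06:37, same day
→ 2022-05-19 06:37 AEW

2022-05-19 06:37 AEW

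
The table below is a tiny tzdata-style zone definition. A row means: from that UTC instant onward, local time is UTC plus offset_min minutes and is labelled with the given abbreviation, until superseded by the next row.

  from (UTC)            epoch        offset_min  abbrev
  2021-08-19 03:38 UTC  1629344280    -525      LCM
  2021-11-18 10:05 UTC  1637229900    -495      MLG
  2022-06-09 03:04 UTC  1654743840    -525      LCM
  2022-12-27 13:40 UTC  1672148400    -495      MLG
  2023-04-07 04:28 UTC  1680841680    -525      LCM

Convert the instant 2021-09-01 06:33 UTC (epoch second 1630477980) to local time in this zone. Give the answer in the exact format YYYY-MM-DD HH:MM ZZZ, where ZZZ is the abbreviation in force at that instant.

Query: 2021-09-01 06:33 UTC
Rule 1/5 (LCM, -08:45): 2021-08-19 03:38 UTC ≤ query < 2021-11-18 10:05 UTC
6·60 + 33 - 525 = -132 min
-132 = -1·1440 + 1308; 1308 = 21·60 + 48 → 21:48, 2021-09-01 - 1 day = 2021-08-31
→ 2021-08-31 21:48 LCM

2021-08-31 21:48 LCM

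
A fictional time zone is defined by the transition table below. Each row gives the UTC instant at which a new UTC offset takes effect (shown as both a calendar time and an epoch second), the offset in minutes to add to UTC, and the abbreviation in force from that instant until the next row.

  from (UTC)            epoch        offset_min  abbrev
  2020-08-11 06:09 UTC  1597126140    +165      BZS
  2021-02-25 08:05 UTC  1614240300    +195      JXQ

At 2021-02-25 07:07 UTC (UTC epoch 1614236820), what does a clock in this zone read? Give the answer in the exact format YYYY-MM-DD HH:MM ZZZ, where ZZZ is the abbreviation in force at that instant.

Query: 2021-02-25 07:07 UTC
Rule 1/2 (BZS, +02:45): 2020-08-11 06:09 UTC ≤ query < 2021-02-25 08:05 UTC
7·60 + 7 + 165 = 592 min
592 = 0·1440 + 592; 592 = 9·60 + 52 → 09:52, same day
→ 2021-02-25 09:52 BZS

2021-02-25 09:52 BZS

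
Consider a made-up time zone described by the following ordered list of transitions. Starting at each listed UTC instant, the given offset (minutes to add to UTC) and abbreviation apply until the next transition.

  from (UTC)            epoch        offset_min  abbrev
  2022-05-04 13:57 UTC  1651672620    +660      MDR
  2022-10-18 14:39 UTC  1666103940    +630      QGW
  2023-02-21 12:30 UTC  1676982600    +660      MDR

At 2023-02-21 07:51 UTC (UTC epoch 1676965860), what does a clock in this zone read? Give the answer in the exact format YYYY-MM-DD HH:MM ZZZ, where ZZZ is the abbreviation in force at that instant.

Query: 2023-02-21 07:51 UTC
Rule 2/3 (QGW, +10:30): 2022-10-18 14:39 UTC ≤ query < 2023-02-21 12:30 UTC
7·60 + 51 + 630 = 1101 min
1101 = 0·1440 + 1101; 1101 = 18·60 + 21 → 18:21, same day
→ 2023-02-21 18:21 QGW

2023-02-21 18:21 QGW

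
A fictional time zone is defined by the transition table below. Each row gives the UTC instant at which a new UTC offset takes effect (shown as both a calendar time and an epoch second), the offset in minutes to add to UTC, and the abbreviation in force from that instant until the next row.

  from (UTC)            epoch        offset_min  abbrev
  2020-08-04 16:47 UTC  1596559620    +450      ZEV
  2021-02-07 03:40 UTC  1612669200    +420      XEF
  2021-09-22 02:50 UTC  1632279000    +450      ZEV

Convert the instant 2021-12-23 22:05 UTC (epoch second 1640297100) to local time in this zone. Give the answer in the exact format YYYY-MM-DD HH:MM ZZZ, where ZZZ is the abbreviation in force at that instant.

Query: 2021-12-23 22:05 UTC
Rule 3/3 (ZEV, +07:30): 2021-09-22 02:50 UTC ≤ query < +∞
22·60 + 5 + 450 = 1775 min
1775 = 1·1440 + 335; 335 = 5·60 + 35 → 05:35, 2021-12-23 + 1 day = 2021-12-24
→ 2021-12-24 05:35 ZEV

2021-12-24 05:35 ZEV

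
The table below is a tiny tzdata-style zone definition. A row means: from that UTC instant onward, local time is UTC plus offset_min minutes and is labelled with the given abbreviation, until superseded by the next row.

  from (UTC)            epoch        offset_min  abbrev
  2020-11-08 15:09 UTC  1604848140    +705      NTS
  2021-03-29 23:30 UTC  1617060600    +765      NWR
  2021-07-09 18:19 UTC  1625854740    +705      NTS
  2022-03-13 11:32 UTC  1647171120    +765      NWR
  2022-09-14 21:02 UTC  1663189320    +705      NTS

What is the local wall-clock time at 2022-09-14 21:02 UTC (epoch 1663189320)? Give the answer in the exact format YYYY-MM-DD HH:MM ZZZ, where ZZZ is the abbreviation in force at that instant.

Query: 2022-09-14 21:02 UTC
Rule 5/5 (NTS, +11:45): 2022-09-14 21:02 UTC ≤ query < +∞
21·60 + 2 + 705 = 1967 min
1967 = 1·1440 + 527; 527 = 8·60 + 47 → 08:47, 2022-09-14 + 1 day = 2022-09-15
→ 2022-09-15 08:47 NTS

2022-09-15 08:47 NTS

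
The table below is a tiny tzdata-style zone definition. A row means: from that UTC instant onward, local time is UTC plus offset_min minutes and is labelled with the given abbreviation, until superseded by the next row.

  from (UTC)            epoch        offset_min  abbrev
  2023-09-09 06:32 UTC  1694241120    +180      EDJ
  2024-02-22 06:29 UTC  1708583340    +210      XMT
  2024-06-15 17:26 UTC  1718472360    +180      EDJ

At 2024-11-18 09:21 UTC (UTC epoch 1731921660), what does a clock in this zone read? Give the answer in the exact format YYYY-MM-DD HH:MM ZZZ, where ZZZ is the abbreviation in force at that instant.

2024-11-18 12:21 EDJ

Query: 2024-11-18 09:21 UTC
Rule 3/3 (EDJ, +03:00): 2024-06-15 17:26 UTC ≤ query < +∞
9·60 + 21 + 180 = 741 min
741 = 0·1440 + 741; 741 = 12·60 + 21 → 12:21, same day
→ 2024-11-18 12:21 EDJ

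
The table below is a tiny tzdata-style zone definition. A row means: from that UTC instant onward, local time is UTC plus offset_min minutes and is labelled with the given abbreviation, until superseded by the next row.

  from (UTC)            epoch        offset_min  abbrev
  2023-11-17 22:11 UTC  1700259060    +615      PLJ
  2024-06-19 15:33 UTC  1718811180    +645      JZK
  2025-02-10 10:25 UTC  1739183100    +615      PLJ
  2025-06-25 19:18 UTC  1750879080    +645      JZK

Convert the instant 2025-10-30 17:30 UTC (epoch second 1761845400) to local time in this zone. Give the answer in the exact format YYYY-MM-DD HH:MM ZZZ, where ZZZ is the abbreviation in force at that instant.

2025-10-31 04:15 JZK

Query: 2025-10-30 17:30 UTC
Rule 4/4 (JZK, +10:45): 2025-06-25 19:18 UTC ≤ query < +∞
17·60 + 30 + 645 = 1695 min
1695 = 1·1440 + 255; 255 = 4·60 + 15 → 04:15, 2025-10-30 + 1 day = 2025-10-31
→ 2025-10-31 04:15 JZK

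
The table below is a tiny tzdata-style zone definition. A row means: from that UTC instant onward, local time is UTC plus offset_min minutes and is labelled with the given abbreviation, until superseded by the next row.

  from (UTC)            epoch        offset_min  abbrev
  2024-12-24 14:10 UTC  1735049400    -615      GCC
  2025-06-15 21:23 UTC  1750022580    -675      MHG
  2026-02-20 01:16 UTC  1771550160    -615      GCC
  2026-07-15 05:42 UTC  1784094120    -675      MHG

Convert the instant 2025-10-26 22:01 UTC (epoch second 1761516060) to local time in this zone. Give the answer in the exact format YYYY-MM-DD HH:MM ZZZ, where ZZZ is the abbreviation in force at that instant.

2025-10-26 10:46 MHG

Query: 2025-10-26 22:01 UTC
Rule 2/4 (MHG, -11:15): 2025-06-15 21:23 UTC ≤ query < 2026-02-20 01:16 UTC
22·60 + 1 - 675 = 646 min
646 = 0·1440 + 646; 646 = 10·60 + 46 → 10:46, same day
→ 2025-10-26 10:46 MHG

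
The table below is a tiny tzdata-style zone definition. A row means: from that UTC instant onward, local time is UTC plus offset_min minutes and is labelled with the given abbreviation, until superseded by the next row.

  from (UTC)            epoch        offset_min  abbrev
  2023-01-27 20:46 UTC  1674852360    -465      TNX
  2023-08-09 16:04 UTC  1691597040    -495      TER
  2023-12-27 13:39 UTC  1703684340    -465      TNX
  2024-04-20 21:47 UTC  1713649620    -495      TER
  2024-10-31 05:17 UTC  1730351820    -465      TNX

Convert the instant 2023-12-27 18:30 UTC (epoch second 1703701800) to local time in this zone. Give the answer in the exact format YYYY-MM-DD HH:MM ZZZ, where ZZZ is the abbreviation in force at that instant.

2023-12-27 10:45 TNX

Query: 2023-12-27 18:30 UTC
Rule 3/5 (TNX, -07:45): 2023-12-27 13:39 UTC ≤ query < 2024-04-20 21:47 UTC
18·60 + 30 - 465 = 645 min
645 = 0·1440 + 645; 645 = 10·60 + 45 → 10:45, same day
→ 2023-12-27 10:45 TNX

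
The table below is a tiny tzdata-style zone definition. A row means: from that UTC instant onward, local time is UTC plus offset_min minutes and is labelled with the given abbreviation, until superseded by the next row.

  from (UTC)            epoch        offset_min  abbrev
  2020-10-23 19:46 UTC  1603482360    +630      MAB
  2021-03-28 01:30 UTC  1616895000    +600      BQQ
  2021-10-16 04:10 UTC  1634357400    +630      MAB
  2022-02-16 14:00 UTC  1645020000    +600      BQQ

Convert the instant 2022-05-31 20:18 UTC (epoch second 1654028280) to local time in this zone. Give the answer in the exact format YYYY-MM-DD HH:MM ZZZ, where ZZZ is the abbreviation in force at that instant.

Query: 2022-05-31 20:18 UTC
Rule 4/4 (BQQ, +10:00): 2022-02-16 14:00 UTC ≤ query < +∞
20·60 + 18 + 600 = 1818 min
1818 = 1·1440 + 378; 378 = 6·60 + 18 → 06:18, 2022-05-31 + 1 day = 2022-06-01
→ 2022-06-01 06:18 BQQ

2022-06-01 06:18 BQQ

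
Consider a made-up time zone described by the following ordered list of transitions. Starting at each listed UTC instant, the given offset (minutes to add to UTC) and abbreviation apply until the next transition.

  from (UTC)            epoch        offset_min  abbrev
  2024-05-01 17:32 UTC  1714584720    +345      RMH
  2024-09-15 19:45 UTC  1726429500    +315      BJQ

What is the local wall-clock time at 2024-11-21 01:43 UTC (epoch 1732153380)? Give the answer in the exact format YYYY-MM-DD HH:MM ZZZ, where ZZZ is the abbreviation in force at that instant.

Query: 2024-11-21 01:43 UTC
Rule 2/2 (BJQ, +05:15): 2024-09-15 19:45 UTC ≤ query < +∞
1·60 + 43 + 315 = 418 min
418 = 0·1440 + 418; 418 = 6·60 + 58 → 06:58, same day
→ 2024-11-21 06:58 BJQ

2024-11-21 06:58 BJQ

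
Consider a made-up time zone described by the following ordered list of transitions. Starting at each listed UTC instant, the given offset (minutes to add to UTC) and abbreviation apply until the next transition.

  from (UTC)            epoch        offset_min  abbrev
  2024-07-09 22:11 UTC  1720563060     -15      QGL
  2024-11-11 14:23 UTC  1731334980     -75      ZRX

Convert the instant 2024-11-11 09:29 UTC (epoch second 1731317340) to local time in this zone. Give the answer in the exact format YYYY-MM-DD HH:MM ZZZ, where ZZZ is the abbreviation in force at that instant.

Query: 2024-11-11 09:29 UTC
Rule 1/2 (QGL, -00:15): 2024-07-09 22:11 UTC ≤ query < 2024-11-11 14:23 UTC
9·60 + 29 - 15 = 554 min
554 = 0·1440 + 554; 554 = 9·60 + 14 → 09:14, same day
→ 2024-11-11 09:14 QGL

2024-11-11 09:14 QGL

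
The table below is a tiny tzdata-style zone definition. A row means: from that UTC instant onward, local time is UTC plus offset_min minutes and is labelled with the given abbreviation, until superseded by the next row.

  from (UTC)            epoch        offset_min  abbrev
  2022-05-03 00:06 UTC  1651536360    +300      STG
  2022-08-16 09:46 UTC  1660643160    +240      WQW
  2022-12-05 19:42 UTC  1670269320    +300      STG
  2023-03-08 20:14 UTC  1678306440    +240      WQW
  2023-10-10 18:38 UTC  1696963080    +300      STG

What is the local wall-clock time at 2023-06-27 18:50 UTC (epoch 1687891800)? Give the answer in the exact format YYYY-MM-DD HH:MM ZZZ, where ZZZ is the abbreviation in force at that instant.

Query: 2023-06-27 18:50 UTC
Rule 4/5 (WQW, +04:00): 2023-03-08 20:14 UTC ≤ query < 2023-10-10 18:38 UTC
18·60 + 50 + 240 = 1370 min
1370 = 0·1440 + 1370; 1370 = 22·60 + 50 → 22:50, same day
→ 2023-06-27 22:50 WQW

2023-06-27 22:50 WQW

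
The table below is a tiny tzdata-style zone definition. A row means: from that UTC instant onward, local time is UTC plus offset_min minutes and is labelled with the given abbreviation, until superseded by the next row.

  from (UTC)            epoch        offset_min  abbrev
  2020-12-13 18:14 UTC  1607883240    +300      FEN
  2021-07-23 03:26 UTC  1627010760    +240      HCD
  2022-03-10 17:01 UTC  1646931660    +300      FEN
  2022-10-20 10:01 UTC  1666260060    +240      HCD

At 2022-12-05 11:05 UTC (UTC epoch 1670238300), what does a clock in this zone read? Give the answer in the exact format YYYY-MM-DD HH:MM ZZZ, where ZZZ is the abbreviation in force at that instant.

Query: 2022-12-05 11:05 UTC
Rule 4/4 (HCD, +04:00): 2022-10-20 10:01 UTC ≤ query < +∞
11·60 + 5 + 240 = 905 min
905 = 0·1440 + 905; 905 = 15·60 + 5 → 15:05, same day
→ 2022-12-05 15:05 HCD

2022-12-05 15:05 HCD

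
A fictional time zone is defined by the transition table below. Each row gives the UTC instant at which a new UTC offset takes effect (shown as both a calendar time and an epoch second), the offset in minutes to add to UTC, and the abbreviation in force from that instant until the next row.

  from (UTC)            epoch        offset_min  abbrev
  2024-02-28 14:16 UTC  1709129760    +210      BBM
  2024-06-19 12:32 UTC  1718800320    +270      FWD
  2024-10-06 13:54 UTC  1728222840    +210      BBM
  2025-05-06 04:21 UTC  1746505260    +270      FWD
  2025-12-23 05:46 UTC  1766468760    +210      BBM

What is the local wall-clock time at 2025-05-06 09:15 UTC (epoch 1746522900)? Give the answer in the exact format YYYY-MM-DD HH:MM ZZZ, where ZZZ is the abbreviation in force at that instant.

2025-05-06 13:45 FWD

Query: 2025-05-06 09:15 UTC
Rule 4/5 (FWD, +04:30): 2025-05-06 04:21 UTC ≤ query < 2025-12-23 05:46 UTC
9·60 + 15 + 270 = 825 min
825 = 0·1440 + 825; 825 = 13·60 + 45 → 13:45, same day
→ 2025-05-06 13:45 FWD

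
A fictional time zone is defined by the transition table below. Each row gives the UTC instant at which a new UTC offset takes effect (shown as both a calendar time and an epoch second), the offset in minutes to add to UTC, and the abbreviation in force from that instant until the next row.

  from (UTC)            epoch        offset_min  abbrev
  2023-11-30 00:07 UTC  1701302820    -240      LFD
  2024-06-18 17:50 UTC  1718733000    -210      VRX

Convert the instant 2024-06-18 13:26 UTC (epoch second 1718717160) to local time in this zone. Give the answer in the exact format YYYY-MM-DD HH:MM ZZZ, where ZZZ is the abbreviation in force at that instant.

2024-06-18 09:26 LFD

Query: 2024-06-18 13:26 UTC
Rule 1/2 (LFD, -04:00): 2023-11-30 00:07 UTC ≤ query < 2024-06-18 17:50 UTC
13·60 + 26 - 240 = 566 min
566 = 0·1440 + 566; 566 = 9·60 + 26 → 09:26, same day
→ 2024-06-18 09:26 LFD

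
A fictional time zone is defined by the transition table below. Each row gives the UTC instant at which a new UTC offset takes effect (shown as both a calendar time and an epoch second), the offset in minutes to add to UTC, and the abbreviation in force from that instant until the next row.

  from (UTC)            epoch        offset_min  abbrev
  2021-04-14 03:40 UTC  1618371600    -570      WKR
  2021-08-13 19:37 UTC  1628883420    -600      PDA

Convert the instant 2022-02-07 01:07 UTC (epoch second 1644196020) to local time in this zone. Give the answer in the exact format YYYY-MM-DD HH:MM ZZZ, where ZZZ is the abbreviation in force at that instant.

2022-02-06 15:07 PDA

Query: 2022-02-07 01:07 UTC
Rule 2/2 (PDA, -10:00): 2021-08-13 19:37 UTC ≤ query < +∞
1·60 + 7 - 600 = -533 min
-533 = -1·1440 + 907; 907 = 15·60 + 7 → 15:07, 2022-02-07 - 1 day = 2022-02-06
→ 2022-02-06 15:07 PDA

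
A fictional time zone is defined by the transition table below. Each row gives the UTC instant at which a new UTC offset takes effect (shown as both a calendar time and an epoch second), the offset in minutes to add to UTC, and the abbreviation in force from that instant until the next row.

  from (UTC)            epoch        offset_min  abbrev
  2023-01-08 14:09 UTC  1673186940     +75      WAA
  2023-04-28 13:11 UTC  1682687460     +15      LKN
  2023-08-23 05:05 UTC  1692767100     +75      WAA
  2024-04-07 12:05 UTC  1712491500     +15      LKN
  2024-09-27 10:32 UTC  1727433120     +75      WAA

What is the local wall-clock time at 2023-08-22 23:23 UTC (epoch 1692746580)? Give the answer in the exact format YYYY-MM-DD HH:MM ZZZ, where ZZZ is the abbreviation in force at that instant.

2023-08-22 23:38 LKN

Query: 2023-08-22 23:23 UTC
Rule 2/5 (LKN, +00:15): 2023-04-28 13:11 UTC ≤ query < 2023-08-23 05:05 UTC
23·60 + 23 + 15 = 1418 min
1418 = 0·1440 + 1418; 1418 = 23·60 + 38 → 23:38, same day
→ 2023-08-22 23:38 LKN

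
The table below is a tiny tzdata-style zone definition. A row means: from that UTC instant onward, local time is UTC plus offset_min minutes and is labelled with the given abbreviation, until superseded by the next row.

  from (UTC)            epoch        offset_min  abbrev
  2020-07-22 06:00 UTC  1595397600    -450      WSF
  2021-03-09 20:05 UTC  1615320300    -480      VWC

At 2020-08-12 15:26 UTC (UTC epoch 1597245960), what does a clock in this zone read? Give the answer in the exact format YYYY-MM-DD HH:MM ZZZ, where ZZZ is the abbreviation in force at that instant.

Query: 2020-08-12 15:26 UTC
Rule 1/2 (WSF, -07:30): 2020-07-22 06:00 UTC ≤ query < 2021-03-09 20:05 UTC
15·60 + 26 - 450 = 476 min
476 = 0·1440 + 476; 476 = 7·60 + 56 → 07:56, same day
→ 2020-08-12 07:56 WSF

2020-08-12 07:56 WSF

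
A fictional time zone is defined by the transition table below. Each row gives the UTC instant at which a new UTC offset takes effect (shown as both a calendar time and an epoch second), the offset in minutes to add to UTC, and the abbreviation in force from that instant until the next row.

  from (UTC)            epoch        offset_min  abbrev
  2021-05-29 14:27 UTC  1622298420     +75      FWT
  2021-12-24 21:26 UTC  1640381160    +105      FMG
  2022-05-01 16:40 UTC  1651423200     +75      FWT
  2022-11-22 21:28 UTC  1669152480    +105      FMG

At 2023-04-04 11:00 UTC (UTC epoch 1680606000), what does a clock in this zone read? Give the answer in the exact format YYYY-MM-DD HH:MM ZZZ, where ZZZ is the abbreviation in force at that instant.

2023-04-04 12:45 FMG

Query: 2023-04-04 11:00 UTC
Rule 4/4 (FMG, +01:45): 2022-11-22 21:28 UTC ≤ query < +∞
11·60 + 0 + 105 = 765 min
765 = 0·1440 + 765; 765 = 12·60 + 45 → 12:45, same day
→ 2023-04-04 12:45 FMG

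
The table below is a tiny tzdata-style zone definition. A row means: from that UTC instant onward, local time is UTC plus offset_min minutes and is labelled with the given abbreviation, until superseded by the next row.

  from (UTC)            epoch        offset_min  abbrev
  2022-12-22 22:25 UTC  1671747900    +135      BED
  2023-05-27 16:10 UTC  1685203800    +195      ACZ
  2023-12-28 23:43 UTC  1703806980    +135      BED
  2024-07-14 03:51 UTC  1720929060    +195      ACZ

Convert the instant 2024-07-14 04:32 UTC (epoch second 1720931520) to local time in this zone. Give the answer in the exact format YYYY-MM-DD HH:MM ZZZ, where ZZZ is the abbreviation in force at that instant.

Query: 2024-07-14 04:32 UTC
Rule 4/4 (ACZ, +03:15): 2024-07-14 03:51 UTC ≤ query < +∞
4·60 + 32 + 195 = 467 min
467 = 0·1440 + 467; 467 = 7·60 + 47 → 07:47, same day
→ 2024-07-14 07:47 ACZ

2024-07-14 07:47 ACZ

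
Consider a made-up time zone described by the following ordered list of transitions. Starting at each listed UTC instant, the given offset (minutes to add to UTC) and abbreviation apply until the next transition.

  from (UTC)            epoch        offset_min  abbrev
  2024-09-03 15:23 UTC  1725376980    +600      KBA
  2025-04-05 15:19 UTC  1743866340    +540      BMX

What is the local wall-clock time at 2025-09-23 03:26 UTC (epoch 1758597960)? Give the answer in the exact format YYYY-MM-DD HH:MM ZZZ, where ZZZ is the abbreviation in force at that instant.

2025-09-23 12:26 BMX

Query: 2025-09-23 03:26 UTC
Rule 2/2 (BMX, +09:00): 2025-04-05 15:19 UTC ≤ query < +∞
3·60 + 26 + 540 = 746 min
746 = 0·1440 + 746; 746 = 12·60 + 26 → 12:26, same day
→ 2025-09-23 12:26 BMX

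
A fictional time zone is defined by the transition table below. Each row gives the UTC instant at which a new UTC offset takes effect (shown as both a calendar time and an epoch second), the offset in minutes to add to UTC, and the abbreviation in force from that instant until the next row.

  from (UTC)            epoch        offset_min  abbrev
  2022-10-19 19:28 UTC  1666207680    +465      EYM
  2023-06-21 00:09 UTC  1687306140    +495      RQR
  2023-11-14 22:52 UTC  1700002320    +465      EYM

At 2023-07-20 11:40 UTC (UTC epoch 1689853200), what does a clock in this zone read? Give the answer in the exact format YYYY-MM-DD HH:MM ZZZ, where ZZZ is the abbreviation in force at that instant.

Query: 2023-07-20 11:40 UTC
Rule 2/3 (RQR, +08:15): 2023-06-21 00:09 UTC ≤ query < 2023-11-14 22:52 UTC
11·60 + 40 + 495 = 1195 min
1195 = 0·1440 + 1195; 1195 = 19·60 + 55 → 19:55, same day
→ 2023-07-20 19:55 RQR

2023-07-20 19:55 RQR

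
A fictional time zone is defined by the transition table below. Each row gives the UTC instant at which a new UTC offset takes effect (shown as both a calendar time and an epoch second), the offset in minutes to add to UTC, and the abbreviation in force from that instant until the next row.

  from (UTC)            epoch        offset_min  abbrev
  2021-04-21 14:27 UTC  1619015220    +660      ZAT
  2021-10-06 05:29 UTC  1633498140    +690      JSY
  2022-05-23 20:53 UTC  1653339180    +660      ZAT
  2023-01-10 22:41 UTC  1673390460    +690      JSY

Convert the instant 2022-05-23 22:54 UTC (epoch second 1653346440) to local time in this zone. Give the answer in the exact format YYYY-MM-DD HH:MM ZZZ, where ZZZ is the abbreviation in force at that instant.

Query: 2022-05-23 22:54 UTC
Rule 3/4 (ZAT, +11:00): 2022-05-23 20:53 UTC ≤ query < 2023-01-10 22:41 UTC
22·60 + 54 + 660 = 2034 min
2034 = 1·1440 + 594; 594 = 9·60 + 54 → 09:54, 2022-05-23 + 1 day = 2022-05-24
→ 2022-05-24 09:54 ZAT

2022-05-24 09:54 ZAT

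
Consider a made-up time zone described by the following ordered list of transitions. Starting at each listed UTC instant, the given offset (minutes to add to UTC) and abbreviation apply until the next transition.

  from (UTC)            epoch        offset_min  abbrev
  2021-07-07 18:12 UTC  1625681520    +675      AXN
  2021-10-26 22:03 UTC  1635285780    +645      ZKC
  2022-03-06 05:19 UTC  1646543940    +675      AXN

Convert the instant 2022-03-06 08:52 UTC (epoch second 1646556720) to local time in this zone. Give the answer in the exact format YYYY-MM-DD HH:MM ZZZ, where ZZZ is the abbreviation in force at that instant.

Query: 2022-03-06 08:52 UTC
Rule 3/3 (AXN, +11:15): 2022-03-06 05:19 UTC ≤ query < +∞
8·60 + 52 + 675 = 1207 min
1207 = 0·1440 + 1207; 1207 = 20·60 + 7 → 20:07, same day
→ 2022-03-06 20:07 AXN

2022-03-06 20:07 AXN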